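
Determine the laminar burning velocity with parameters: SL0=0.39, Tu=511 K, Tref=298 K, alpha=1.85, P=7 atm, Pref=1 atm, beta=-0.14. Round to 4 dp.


SL = SL0 * (Tu/Tref)^alpha * (P/Pref)^beta
T ratio = 511/298 = 1.71476510
(T ratio)^alpha = 1.71476510^1.85 = 2.711931
(P/Pref)^beta = 7^(-0.14) = 0.761529
SL = 0.39 * 2.711931 * 0.761529 = 0.8054 m/s


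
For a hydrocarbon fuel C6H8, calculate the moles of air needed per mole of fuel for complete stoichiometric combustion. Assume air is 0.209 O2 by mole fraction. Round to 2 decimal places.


Balanced combustion: C6H8 + 8 O2 -> 6 CO2 + 4 H2O
O2 needed = C + H/4 = 6 + 8/4 = 8.00 moles
Air moles = O2 / 0.209 = 8.00 / 0.209 = 38.28 moles air


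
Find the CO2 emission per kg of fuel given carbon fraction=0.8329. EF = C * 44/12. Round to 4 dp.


EF = C_frac * (M_CO2 / M_C)
EF = 0.8329 * (44/12)
EF = 0.8329 * 3.666667 = 3.0540 kg_CO2/kg_fuel


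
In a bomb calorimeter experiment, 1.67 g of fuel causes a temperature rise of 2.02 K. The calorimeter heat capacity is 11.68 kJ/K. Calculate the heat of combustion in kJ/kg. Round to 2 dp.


Hc = C_cal * delta_T / m_fuel
Q_released = 11.68 * 2.02 = 23.5936 kJ
m_fuel = 1.67 g = 1.67/1000 kg = 0.001670 kg
Hc = 23.5936 / 0.001670 = 14127.90 kJ/kg


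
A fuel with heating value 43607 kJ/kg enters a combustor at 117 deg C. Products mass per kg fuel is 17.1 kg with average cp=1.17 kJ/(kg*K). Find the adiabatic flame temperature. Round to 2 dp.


T_ad = T_in + Hc / (m_p * cp)
Denominator = 17.1 * 1.17 = 20.0070
Temperature rise = 43607 / 20.0070 = 2179.59 K
T_ad = 117 + 2179.59 = 2296.59 deg C


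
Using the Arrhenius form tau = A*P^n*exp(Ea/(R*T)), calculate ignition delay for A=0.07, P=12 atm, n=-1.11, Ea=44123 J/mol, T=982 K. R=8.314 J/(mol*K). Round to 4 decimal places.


tau = A * P^n * exp(Ea/(R*T))
P^n = 12^(-1.11) = 0.06340286
Ea/(R*T) = 44123/(8.314*982) = 5.404351
exp(Ea/(R*T)) = 222.371792
tau = 0.07 * 0.06340286 * 222.371792 = 0.9869 ms


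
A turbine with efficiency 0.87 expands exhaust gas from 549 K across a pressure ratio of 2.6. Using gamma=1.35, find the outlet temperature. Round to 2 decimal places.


T_out = T_in * (1 - eta * (1 - PR^(-(gamma-1)/gamma)))
Exponent = -(1.35-1)/1.35 = -0.25925926
PR^exp = 2.6^(-0.25925926) = 0.78057442
Factor = 1 - 0.87*(1 - 0.78057442) = 0.80909975
T_out = 549 * 0.80909975 = 444.20 K


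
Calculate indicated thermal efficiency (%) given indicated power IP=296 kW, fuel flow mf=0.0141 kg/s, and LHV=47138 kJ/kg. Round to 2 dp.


eta_ith = (IP / (mf * LHV)) * 100
Denominator = 0.0141 * 47138 = 664.6458 kW
eta_ith = (296 / 664.6458) * 100 = 44.53%


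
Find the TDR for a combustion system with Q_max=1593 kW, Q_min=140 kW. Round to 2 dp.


TDR = Q_max / Q_min
TDR = 1593 / 140 = 11.38


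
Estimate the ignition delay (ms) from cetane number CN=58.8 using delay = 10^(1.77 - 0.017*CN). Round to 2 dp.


delay = 10^(1.77 - 0.017*CN)
Exponent = 1.77 - 0.017*58.8 = 0.7704
delay = 10^0.7704 = 5.89 ms


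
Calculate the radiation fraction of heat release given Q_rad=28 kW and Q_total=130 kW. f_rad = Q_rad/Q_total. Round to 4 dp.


f_rad = Q_rad / Q_total
f_rad = 28 / 130 = 0.2154


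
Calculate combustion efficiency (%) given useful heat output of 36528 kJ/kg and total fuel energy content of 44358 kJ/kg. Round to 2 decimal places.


Efficiency = (Q_useful / Q_fuel) * 100
Efficiency = (36528 / 44358) * 100
Efficiency = 0.8235 * 100 = 82.35%


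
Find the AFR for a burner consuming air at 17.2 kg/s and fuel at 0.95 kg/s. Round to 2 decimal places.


AFR = m_air / m_fuel
AFR = 17.2 / 0.95 = 18.11


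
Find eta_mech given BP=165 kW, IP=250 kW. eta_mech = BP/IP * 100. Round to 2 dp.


eta_mech = (BP / IP) * 100
Ratio = 165 / 250 = 0.6600
eta_mech = 0.6600 * 100 = 66.00%


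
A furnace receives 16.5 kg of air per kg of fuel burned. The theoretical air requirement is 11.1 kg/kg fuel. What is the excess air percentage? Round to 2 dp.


Excess air = actual - stoichiometric = 16.5 - 11.1 = 5.40 kg/kg fuel
Excess air % = (excess / stoich) * 100 = (5.40 / 11.1) * 100 = 48.65%


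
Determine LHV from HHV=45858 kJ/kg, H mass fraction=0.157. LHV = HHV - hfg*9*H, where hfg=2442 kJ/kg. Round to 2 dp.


LHV = HHV - hfg * 9 * H
Water correction = 2442 * 9 * 0.157 = 3450.546 kJ/kg
LHV = 45858 - 3450.546 = 42407.45 kJ/kg


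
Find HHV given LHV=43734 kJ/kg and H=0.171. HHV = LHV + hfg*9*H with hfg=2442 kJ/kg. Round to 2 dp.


HHV = LHV + hfg * 9 * H
Water addition = 2442 * 9 * 0.171 = 3758.238 kJ/kg
HHV = 43734 + 3758.238 = 47492.24 kJ/kg


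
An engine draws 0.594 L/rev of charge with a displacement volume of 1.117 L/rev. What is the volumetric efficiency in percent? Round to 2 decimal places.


eta_v = (V_actual / V_disp) * 100
Ratio = 0.594 / 1.117 = 0.5318
eta_v = 0.5318 * 100 = 53.18%


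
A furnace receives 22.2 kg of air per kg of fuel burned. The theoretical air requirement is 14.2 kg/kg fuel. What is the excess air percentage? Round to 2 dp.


Excess air = actual - stoichiometric = 22.2 - 14.2 = 8.00 kg/kg fuel
Excess air % = (excess / stoich) * 100 = (8.00 / 14.2) * 100 = 56.34%


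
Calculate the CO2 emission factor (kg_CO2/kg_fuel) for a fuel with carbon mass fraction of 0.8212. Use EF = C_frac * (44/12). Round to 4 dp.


EF = C_frac * (M_CO2 / M_C)
EF = 0.8212 * (44/12)
EF = 0.8212 * 3.666667 = 3.0111 kg_CO2/kg_fuel


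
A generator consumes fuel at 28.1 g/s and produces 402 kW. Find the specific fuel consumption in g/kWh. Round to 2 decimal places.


SFC = (mf / BP) * 3600
Rate = 28.1 / 402 = 0.069900 g/(s*kW)
SFC = 0.069900 * 3600 = 251.64 g/kWh


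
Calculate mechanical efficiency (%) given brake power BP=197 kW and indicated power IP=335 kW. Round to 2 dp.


eta_mech = (BP / IP) * 100
Ratio = 197 / 335 = 0.5881
eta_mech = 0.5881 * 100 = 58.81%


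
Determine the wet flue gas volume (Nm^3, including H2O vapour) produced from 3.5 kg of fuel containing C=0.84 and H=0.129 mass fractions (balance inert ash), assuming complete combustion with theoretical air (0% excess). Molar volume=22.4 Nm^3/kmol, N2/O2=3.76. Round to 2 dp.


Per kg fuel: CO2 = (C/12 kmol)*22.4 = (0.84/12)*22.4 = 1.56800 Nm^3
Per kg fuel: H2O = (H/2 kmol)*22.4 = (0.129/2)*22.4 = 1.44480 Nm^3
O2 needed per kg fuel = C/12 + H/4 = 0.84/12 + 0.129/4 = 0.10225000 kmol
Per kg fuel: N2 = O2*3.76*22.4 = 0.10225000*3.76*22.4 = 8.61190 Nm^3
Total per kg = 1.56800 + 1.44480 + 8.61190 = 11.62470 Nm^3
Total = 11.62470 * 3.5 = 40.69 Nm^3


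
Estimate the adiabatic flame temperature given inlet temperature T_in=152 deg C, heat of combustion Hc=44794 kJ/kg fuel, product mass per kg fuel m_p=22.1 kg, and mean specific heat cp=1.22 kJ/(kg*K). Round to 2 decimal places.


T_ad = T_in + Hc / (m_p * cp)
Denominator = 22.1 * 1.22 = 26.9620
Temperature rise = 44794 / 26.9620 = 1661.38 K
T_ad = 152 + 1661.38 = 1813.38 deg C


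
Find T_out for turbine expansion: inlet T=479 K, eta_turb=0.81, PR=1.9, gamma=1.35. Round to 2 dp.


T_out = T_in * (1 - eta * (1 - PR^(-(gamma-1)/gamma)))
Exponent = -(1.35-1)/1.35 = -0.25925926
PR^exp = 1.9^(-0.25925926) = 0.84670193
Factor = 1 - 0.81*(1 - 0.84670193) = 0.87582856
T_out = 479 * 0.87582856 = 419.52 K


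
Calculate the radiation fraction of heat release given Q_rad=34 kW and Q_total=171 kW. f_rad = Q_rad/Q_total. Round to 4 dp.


f_rad = Q_rad / Q_total
f_rad = 34 / 171 = 0.1988


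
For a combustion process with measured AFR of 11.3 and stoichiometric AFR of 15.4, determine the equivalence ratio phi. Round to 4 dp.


phi = AFR_stoich / AFR_actual
phi = 15.4 / 11.3 = 1.3628


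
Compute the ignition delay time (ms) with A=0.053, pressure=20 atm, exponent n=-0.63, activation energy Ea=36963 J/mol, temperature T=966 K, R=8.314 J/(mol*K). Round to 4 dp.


tau = A * P^n * exp(Ea/(R*T))
P^n = 20^(-0.63) = 0.15147854
Ea/(R*T) = 36963/(8.314*966) = 4.602354
exp(Ea/(R*T)) = 99.718826
tau = 0.053 * 0.15147854 * 99.718826 = 0.8006 ms


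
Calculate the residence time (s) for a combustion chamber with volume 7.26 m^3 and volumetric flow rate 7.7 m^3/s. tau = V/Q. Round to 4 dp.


tau = V / Q_flow
tau = 7.26 / 7.7 = 0.9429 s


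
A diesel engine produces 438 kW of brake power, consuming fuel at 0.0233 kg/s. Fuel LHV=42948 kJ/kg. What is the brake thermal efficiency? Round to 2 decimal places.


eta_BTE = (BP / (mf * LHV)) * 100
Denominator = 0.0233 * 42948 = 1000.6884 kW
eta_BTE = (438 / 1000.6884) * 100 = 43.77%


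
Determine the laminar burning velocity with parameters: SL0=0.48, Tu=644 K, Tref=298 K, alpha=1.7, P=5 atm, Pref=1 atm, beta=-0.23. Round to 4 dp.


SL = SL0 * (Tu/Tref)^alpha * (P/Pref)^beta
T ratio = 644/298 = 2.16107383
(T ratio)^alpha = 2.16107383^1.7 = 3.706281
(P/Pref)^beta = 5^(-0.23) = 0.690616
SL = 0.48 * 3.706281 * 0.690616 = 1.2286 m/s


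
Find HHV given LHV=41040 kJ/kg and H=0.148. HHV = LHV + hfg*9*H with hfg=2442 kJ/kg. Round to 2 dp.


HHV = LHV + hfg * 9 * H
Water addition = 2442 * 9 * 0.148 = 3252.744 kJ/kg
HHV = 41040 + 3252.744 = 44292.74 kJ/kg


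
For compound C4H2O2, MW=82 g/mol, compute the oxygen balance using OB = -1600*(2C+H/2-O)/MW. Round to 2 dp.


OB = -1600 * (2C + H/2 - O) / MW
Inner = 2*4 + 2/2 - 2 = 7.00
OB = -1600 * 7.00 / 82 = -136.59%


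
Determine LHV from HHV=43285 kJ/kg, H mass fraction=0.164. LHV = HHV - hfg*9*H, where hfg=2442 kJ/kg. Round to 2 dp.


LHV = HHV - hfg * 9 * H
Water correction = 2442 * 9 * 0.164 = 3604.392 kJ/kg
LHV = 43285 - 3604.392 = 39680.61 kJ/kg


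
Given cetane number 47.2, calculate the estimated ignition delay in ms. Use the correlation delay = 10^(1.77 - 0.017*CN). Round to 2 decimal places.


delay = 10^(1.77 - 0.017*CN)
Exponent = 1.77 - 0.017*47.2 = 0.9676
delay = 10^0.9676 = 9.28 ms


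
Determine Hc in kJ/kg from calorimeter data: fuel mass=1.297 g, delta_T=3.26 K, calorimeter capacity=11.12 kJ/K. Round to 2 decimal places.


Hc = C_cal * delta_T / m_fuel
Q_released = 11.12 * 3.26 = 36.2512 kJ
m_fuel = 1.297 g = 1.297/1000 kg = 0.001297 kg
Hc = 36.2512 / 0.001297 = 27950.04 kJ/kg


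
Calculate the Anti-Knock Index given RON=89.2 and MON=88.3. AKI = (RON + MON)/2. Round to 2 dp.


AKI = (RON + MON) / 2
AKI = (89.2 + 88.3) / 2
AKI = 177.5 / 2 = 88.75


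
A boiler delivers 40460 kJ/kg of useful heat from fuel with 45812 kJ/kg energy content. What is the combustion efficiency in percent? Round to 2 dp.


Efficiency = (Q_useful / Q_fuel) * 100
Efficiency = (40460 / 45812) * 100
Efficiency = 0.8832 * 100 = 88.32%


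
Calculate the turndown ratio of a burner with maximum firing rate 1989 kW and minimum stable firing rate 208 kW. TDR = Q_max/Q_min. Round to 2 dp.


TDR = Q_max / Q_min
TDR = 1989 / 208 = 9.56


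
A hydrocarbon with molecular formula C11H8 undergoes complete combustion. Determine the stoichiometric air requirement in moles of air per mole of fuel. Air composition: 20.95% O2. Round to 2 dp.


Balanced combustion: C11H8 + 13 O2 -> 11 CO2 + 4 H2O
O2 needed = C + H/4 = 11 + 8/4 = 13.00 moles
Air moles = O2 / 0.2095 = 13.00 / 0.2095 = 62.05 moles air


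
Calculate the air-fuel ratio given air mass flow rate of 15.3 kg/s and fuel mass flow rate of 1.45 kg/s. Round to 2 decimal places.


AFR = m_air / m_fuel
AFR = 15.3 / 1.45 = 10.55


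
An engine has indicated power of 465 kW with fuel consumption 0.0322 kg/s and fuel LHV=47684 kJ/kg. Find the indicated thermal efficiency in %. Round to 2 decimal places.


eta_ith = (IP / (mf * LHV)) * 100
Denominator = 0.0322 * 47684 = 1535.4248 kW
eta_ith = (465 / 1535.4248) * 100 = 30.28%


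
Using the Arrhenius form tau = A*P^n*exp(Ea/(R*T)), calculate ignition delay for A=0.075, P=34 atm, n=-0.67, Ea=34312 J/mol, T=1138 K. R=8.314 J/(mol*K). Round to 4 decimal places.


tau = A * P^n * exp(Ea/(R*T))
P^n = 34^(-0.67) = 0.09416925
Ea/(R*T) = 34312/(8.314*1138) = 3.626551
exp(Ea/(R*T)) = 37.582957
tau = 0.075 * 0.09416925 * 37.582957 = 0.2654 ms


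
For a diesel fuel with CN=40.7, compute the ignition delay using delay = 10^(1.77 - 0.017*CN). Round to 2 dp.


delay = 10^(1.77 - 0.017*CN)
Exponent = 1.77 - 0.017*40.7 = 1.0781
delay = 10^1.0781 = 11.97 ms


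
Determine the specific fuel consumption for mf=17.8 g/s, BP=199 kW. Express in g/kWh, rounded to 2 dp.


SFC = (mf / BP) * 3600
Rate = 17.8 / 199 = 0.089447 g/(s*kW)
SFC = 0.089447 * 3600 = 322.01 g/kWh


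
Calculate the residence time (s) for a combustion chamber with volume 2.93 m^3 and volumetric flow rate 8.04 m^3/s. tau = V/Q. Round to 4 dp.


tau = V / Q_flow
tau = 2.93 / 8.04 = 0.3644 s


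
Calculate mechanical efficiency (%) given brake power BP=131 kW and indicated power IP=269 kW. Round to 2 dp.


eta_mech = (BP / IP) * 100
Ratio = 131 / 269 = 0.4870
eta_mech = 0.4870 * 100 = 48.70%


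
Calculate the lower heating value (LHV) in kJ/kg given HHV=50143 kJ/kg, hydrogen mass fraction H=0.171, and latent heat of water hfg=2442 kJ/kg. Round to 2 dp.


LHV = HHV - hfg * 9 * H
Water correction = 2442 * 9 * 0.171 = 3758.238 kJ/kg
LHV = 50143 - 3758.238 = 46384.76 kJ/kg


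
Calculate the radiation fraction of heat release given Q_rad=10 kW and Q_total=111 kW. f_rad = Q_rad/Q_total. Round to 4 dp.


f_rad = Q_rad / Q_total
f_rad = 10 / 111 = 0.0901


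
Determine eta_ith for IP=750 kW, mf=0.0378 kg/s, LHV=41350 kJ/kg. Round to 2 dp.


eta_ith = (IP / (mf * LHV)) * 100
Denominator = 0.0378 * 41350 = 1563.0300 kW
eta_ith = (750 / 1563.0300) * 100 = 47.98%


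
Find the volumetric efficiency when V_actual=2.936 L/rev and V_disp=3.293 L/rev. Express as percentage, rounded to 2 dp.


eta_v = (V_actual / V_disp) * 100
Ratio = 2.936 / 3.293 = 0.8916
eta_v = 0.8916 * 100 = 89.16%


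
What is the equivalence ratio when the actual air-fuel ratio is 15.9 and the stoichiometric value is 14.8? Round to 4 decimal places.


phi = AFR_stoich / AFR_actual
phi = 14.8 / 15.9 = 0.9308


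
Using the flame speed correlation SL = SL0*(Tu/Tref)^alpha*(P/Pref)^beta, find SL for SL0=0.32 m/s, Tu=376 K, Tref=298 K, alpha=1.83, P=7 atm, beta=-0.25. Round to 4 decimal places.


SL = SL0 * (Tu/Tref)^alpha * (P/Pref)^beta
T ratio = 376/298 = 1.26174497
(T ratio)^alpha = 1.26174497^1.83 = 1.530305
(P/Pref)^beta = 7^(-0.25) = 0.614788
SL = 0.32 * 1.530305 * 0.614788 = 0.3011 m/s


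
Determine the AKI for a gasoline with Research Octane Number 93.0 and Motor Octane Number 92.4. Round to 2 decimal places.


AKI = (RON + MON) / 2
AKI = (93.0 + 92.4) / 2
AKI = 185.4 / 2 = 92.70


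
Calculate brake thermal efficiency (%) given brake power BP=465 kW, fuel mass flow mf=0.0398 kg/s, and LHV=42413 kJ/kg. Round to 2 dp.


eta_BTE = (BP / (mf * LHV)) * 100
Denominator = 0.0398 * 42413 = 1688.0374 kW
eta_BTE = (465 / 1688.0374) * 100 = 27.55%


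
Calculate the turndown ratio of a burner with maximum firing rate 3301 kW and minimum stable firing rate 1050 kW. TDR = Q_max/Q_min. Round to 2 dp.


TDR = Q_max / Q_min
TDR = 3301 / 1050 = 3.14


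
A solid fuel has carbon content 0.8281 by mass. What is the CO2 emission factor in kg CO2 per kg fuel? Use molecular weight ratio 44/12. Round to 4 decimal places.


EF = C_frac * (M_CO2 / M_C)
EF = 0.8281 * (44/12)
EF = 0.8281 * 3.666667 = 3.0364 kg_CO2/kg_fuel


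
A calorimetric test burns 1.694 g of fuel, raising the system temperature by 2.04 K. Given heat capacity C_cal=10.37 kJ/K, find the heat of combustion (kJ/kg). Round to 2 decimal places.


Hc = C_cal * delta_T / m_fuel
Q_released = 10.37 * 2.04 = 21.1548 kJ
m_fuel = 1.694 g = 1.694/1000 kg = 0.001694 kg
Hc = 21.1548 / 0.001694 = 12488.08 kJ/kg


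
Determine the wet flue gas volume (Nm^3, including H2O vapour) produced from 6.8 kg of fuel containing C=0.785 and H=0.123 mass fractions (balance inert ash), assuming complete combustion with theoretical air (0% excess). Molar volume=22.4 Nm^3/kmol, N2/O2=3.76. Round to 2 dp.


Per kg fuel: CO2 = (C/12 kmol)*22.4 = (0.785/12)*22.4 = 1.46533 Nm^3
Per kg fuel: H2O = (H/2 kmol)*22.4 = (0.123/2)*22.4 = 1.37760 Nm^3
O2 needed per kg fuel = C/12 + H/4 = 0.785/12 + 0.123/4 = 0.09616667 kmol
Per kg fuel: N2 = O2*3.76*22.4 = 0.09616667*3.76*22.4 = 8.09954 Nm^3
Total per kg = 1.46533 + 1.37760 + 8.09954 = 10.94247 Nm^3
Total = 10.94247 * 6.8 = 74.41 Nm^3


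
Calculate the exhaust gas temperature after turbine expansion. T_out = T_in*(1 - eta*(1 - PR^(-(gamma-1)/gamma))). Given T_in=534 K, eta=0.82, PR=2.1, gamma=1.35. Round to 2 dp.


T_out = T_in * (1 - eta * (1 - PR^(-(gamma-1)/gamma)))
Exponent = -(1.35-1)/1.35 = -0.25925926
PR^exp = 2.1^(-0.25925926) = 0.82501466
Factor = 1 - 0.82*(1 - 0.82501466) = 0.85651202
T_out = 534 * 0.85651202 = 457.38 K


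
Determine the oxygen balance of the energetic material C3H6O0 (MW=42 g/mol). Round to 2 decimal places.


OB = -1600 * (2C + H/2 - O) / MW
Inner = 2*3 + 6/2 - 0 = 9.00
OB = -1600 * 9.00 / 42 = -342.86%


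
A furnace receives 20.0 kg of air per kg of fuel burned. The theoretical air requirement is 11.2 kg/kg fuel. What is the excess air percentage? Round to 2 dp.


Excess air = actual - stoichiometric = 20.0 - 11.2 = 8.80 kg/kg fuel
Excess air % = (excess / stoich) * 100 = (8.80 / 11.2) * 100 = 78.57%


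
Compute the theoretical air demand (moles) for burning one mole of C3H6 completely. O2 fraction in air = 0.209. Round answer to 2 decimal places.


Balanced combustion: C3H6 + 4.5 O2 -> 3 CO2 + 3 H2O
O2 needed = C + H/4 = 3 + 6/4 = 4.50 moles
Air moles = O2 / 0.209 = 4.50 / 0.209 = 21.53 moles air


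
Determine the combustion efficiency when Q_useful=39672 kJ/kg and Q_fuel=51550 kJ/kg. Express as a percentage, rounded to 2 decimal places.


Efficiency = (Q_useful / Q_fuel) * 100
Efficiency = (39672 / 51550) * 100
Efficiency = 0.7696 * 100 = 76.96%


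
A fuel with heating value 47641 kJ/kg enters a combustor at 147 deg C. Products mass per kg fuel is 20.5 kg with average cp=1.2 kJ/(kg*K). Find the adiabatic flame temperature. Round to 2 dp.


T_ad = T_in + Hc / (m_p * cp)
Denominator = 20.5 * 1.2 = 24.6000
Temperature rise = 47641 / 24.6000 = 1936.63 K
T_ad = 147 + 1936.63 = 2083.63 deg C


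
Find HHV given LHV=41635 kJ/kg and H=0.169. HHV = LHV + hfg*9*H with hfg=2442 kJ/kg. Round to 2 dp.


HHV = LHV + hfg * 9 * H
Water addition = 2442 * 9 * 0.169 = 3714.282 kJ/kg
HHV = 41635 + 3714.282 = 45349.28 kJ/kg


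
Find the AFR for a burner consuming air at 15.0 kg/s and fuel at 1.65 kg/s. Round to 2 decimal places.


AFR = m_air / m_fuel
AFR = 15.0 / 1.65 = 9.09


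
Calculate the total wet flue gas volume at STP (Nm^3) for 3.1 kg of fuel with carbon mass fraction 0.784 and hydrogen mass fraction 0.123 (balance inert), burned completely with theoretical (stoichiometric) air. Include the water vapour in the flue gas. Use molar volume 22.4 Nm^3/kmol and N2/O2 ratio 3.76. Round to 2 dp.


Per kg fuel: CO2 = (C/12 kmol)*22.4 = (0.784/12)*22.4 = 1.46347 Nm^3
Per kg fuel: H2O = (H/2 kmol)*22.4 = (0.123/2)*22.4 = 1.37760 Nm^3
O2 needed per kg fuel = C/12 + H/4 = 0.784/12 + 0.123/4 = 0.09608333 kmol
Per kg fuel: N2 = O2*3.76*22.4 = 0.09608333*3.76*22.4 = 8.09252 Nm^3
Total per kg = 1.46347 + 1.37760 + 8.09252 = 10.93359 Nm^3
Total = 10.93359 * 3.1 = 33.89 Nm^3


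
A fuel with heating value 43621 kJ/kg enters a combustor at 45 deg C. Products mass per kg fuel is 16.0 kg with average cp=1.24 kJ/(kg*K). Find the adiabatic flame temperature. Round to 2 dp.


T_ad = T_in + Hc / (m_p * cp)
Denominator = 16.0 * 1.24 = 19.8400
Temperature rise = 43621 / 19.8400 = 2198.64 K
T_ad = 45 + 2198.64 = 2243.64 deg C


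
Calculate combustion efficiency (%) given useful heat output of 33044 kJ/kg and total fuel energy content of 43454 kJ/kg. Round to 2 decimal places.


Efficiency = (Q_useful / Q_fuel) * 100
Efficiency = (33044 / 43454) * 100
Efficiency = 0.7604 * 100 = 76.04%


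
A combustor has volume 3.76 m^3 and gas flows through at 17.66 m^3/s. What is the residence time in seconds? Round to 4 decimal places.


tau = V / Q_flow
tau = 3.76 / 17.66 = 0.2129 s


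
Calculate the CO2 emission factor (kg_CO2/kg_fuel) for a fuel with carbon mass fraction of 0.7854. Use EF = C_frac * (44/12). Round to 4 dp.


EF = C_frac * (M_CO2 / M_C)
EF = 0.7854 * (44/12)
EF = 0.7854 * 3.666667 = 2.8798 kg_CO2/kg_fuel


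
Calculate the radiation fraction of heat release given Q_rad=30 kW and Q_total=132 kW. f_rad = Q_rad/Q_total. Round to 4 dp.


f_rad = Q_rad / Q_total
f_rad = 30 / 132 = 0.2273


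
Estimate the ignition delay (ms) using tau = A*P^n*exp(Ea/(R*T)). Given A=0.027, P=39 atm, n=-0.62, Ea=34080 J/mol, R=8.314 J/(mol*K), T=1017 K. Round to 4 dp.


tau = A * P^n * exp(Ea/(R*T))
P^n = 39^(-0.62) = 0.10316680
Ea/(R*T) = 34080/(8.314*1017) = 4.030590
exp(Ea/(R*T)) = 56.294110
tau = 0.027 * 0.10316680 * 56.294110 = 0.1568 ms


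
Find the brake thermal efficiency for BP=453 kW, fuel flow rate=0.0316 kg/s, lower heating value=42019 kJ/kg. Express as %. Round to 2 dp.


eta_BTE = (BP / (mf * LHV)) * 100
Denominator = 0.0316 * 42019 = 1327.8004 kW
eta_BTE = (453 / 1327.8004) * 100 = 34.12%


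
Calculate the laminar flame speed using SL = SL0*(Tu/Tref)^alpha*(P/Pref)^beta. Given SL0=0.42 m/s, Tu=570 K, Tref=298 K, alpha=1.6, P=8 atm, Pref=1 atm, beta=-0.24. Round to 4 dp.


SL = SL0 * (Tu/Tref)^alpha * (P/Pref)^beta
T ratio = 570/298 = 1.91275168
(T ratio)^alpha = 1.91275168^1.6 = 2.822629
(P/Pref)^beta = 8^(-0.24) = 0.607097
SL = 0.42 * 2.822629 * 0.607097 = 0.7197 m/s


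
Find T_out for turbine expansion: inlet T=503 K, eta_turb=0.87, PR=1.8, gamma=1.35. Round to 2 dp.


T_out = T_in * (1 - eta * (1 - PR^(-(gamma-1)/gamma)))
Exponent = -(1.35-1)/1.35 = -0.25925926
PR^exp = 1.8^(-0.25925926) = 0.85865408
Factor = 1 - 0.87*(1 - 0.85865408) = 0.87702905
T_out = 503 * 0.87702905 = 441.15 K


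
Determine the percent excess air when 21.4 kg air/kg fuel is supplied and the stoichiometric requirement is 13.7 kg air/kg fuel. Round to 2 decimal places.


Excess air = actual - stoichiometric = 21.4 - 13.7 = 7.70 kg/kg fuel
Excess air % = (excess / stoich) * 100 = (7.70 / 13.7) * 100 = 56.20%


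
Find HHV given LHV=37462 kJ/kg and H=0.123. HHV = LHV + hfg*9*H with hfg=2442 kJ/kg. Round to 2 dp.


HHV = LHV + hfg * 9 * H
Water addition = 2442 * 9 * 0.123 = 2703.294 kJ/kg
HHV = 37462 + 2703.294 = 40165.29 kJ/kg


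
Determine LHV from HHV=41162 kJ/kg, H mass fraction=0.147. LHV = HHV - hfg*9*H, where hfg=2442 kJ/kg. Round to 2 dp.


LHV = HHV - hfg * 9 * H
Water correction = 2442 * 9 * 0.147 = 3230.766 kJ/kg
LHV = 41162 - 3230.766 = 37931.23 kJ/kg


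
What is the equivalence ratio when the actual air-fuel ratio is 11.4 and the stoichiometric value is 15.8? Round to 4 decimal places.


phi = AFR_stoich / AFR_actual
phi = 15.8 / 11.4 = 1.3860


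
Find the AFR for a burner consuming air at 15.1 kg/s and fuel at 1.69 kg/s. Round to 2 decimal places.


AFR = m_air / m_fuel
AFR = 15.1 / 1.69 = 8.93


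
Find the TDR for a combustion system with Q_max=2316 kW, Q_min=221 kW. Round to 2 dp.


TDR = Q_max / Q_min
TDR = 2316 / 221 = 10.48


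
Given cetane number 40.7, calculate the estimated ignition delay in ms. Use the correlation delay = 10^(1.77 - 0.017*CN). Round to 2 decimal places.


delay = 10^(1.77 - 0.017*CN)
Exponent = 1.77 - 0.017*40.7 = 1.0781
delay = 10^1.0781 = 11.97 ms


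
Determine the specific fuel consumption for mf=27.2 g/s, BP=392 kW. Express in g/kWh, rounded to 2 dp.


SFC = (mf / BP) * 3600
Rate = 27.2 / 392 = 0.069388 g/(s*kW)
SFC = 0.069388 * 3600 = 249.80 g/kWh


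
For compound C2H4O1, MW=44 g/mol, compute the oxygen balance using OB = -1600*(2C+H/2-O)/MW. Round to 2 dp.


OB = -1600 * (2C + H/2 - O) / MW
Inner = 2*2 + 4/2 - 1 = 5.00
OB = -1600 * 5.00 / 44 = -181.82%


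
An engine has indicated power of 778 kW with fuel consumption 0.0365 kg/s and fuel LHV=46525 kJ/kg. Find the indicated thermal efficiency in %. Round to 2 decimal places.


eta_ith = (IP / (mf * LHV)) * 100
Denominator = 0.0365 * 46525 = 1698.1625 kW
eta_ith = (778 / 1698.1625) * 100 = 45.81%


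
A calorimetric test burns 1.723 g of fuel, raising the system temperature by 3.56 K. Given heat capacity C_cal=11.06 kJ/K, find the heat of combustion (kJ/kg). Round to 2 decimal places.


Hc = C_cal * delta_T / m_fuel
Q_released = 11.06 * 3.56 = 39.3736 kJ
m_fuel = 1.723 g = 1.723/1000 kg = 0.001723 kg
Hc = 39.3736 / 0.001723 = 22851.77 kJ/kg


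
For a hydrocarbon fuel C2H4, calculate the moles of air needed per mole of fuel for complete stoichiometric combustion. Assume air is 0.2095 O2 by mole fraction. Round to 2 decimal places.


Balanced combustion: C2H4 + 3 O2 -> 2 CO2 + 2 H2O
O2 needed = C + H/4 = 2 + 4/4 = 3.00 moles
Air moles = O2 / 0.2095 = 3.00 / 0.2095 = 14.32 moles air


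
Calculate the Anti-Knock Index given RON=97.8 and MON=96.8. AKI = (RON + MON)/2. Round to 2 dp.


AKI = (RON + MON) / 2
AKI = (97.8 + 96.8) / 2
AKI = 194.6 / 2 = 97.30


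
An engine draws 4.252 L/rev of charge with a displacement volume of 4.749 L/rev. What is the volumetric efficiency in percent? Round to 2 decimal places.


eta_v = (V_actual / V_disp) * 100
Ratio = 4.252 / 4.749 = 0.8953
eta_v = 0.8953 * 100 = 89.53%


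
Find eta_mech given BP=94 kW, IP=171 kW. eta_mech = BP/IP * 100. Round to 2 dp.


eta_mech = (BP / IP) * 100
Ratio = 94 / 171 = 0.5497
eta_mech = 0.5497 * 100 = 54.97%


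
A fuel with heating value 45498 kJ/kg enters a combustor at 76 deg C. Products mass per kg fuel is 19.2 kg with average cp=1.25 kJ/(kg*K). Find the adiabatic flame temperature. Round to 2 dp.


T_ad = T_in + Hc / (m_p * cp)
Denominator = 19.2 * 1.25 = 24.0000
Temperature rise = 45498 / 24.0000 = 1895.75 K
T_ad = 76 + 1895.75 = 1971.75 deg C


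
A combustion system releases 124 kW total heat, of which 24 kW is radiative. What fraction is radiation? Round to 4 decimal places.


f_rad = Q_rad / Q_total
f_rad = 24 / 124 = 0.1935


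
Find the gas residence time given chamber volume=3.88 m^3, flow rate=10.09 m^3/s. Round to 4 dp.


tau = V / Q_flow
tau = 3.88 / 10.09 = 0.3845 s


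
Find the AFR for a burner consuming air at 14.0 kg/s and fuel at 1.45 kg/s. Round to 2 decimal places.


AFR = m_air / m_fuel
AFR = 14.0 / 1.45 = 9.66


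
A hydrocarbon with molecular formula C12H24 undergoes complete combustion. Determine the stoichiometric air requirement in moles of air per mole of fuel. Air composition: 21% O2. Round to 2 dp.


Balanced combustion: C12H24 + 18 O2 -> 12 CO2 + 12 H2O
O2 needed = C + H/4 = 12 + 24/4 = 18.00 moles
Air moles = O2 / 0.21 = 18.00 / 0.21 = 85.71 moles air


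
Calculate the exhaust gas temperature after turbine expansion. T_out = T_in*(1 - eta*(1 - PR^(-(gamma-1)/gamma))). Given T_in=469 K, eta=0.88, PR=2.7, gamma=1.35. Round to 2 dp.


T_out = T_in * (1 - eta * (1 - PR^(-(gamma-1)/gamma)))
Exponent = -(1.35-1)/1.35 = -0.25925926
PR^exp = 2.7^(-0.25925926) = 0.77297411
Factor = 1 - 0.88*(1 - 0.77297411) = 0.80021722
T_out = 469 * 0.80021722 = 375.30 K


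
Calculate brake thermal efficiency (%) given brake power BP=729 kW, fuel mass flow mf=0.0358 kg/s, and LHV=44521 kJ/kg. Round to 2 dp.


eta_BTE = (BP / (mf * LHV)) * 100
Denominator = 0.0358 * 44521 = 1593.8518 kW
eta_BTE = (729 / 1593.8518) * 100 = 45.74%


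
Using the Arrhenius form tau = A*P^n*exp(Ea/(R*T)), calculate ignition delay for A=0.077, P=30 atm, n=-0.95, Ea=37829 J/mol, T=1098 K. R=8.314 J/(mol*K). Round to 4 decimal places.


tau = A * P^n * exp(Ea/(R*T))
P^n = 30^(-0.95) = 0.03951253
Ea/(R*T) = 37829/(8.314*1098) = 4.143931
exp(Ea/(R*T)) = 63.050176
tau = 0.077 * 0.03951253 * 63.050176 = 0.1918 ms


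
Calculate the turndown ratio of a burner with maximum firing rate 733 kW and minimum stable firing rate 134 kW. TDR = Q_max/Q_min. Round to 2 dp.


TDR = Q_max / Q_min
TDR = 733 / 134 = 5.47


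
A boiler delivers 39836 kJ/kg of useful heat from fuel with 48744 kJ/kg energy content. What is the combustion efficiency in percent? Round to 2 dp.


Efficiency = (Q_useful / Q_fuel) * 100
Efficiency = (39836 / 48744) * 100
Efficiency = 0.8172 * 100 = 81.72%


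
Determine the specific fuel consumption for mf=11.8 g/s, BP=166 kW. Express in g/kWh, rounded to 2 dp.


SFC = (mf / BP) * 3600
Rate = 11.8 / 166 = 0.071084 g/(s*kW)
SFC = 0.071084 * 3600 = 255.90 g/kWh


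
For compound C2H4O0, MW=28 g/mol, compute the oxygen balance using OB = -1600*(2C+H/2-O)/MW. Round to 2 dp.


OB = -1600 * (2C + H/2 - O) / MW
Inner = 2*2 + 4/2 - 0 = 6.00
OB = -1600 * 6.00 / 28 = -342.86%


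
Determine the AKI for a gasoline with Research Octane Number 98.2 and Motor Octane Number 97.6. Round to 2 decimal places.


AKI = (RON + MON) / 2
AKI = (98.2 + 97.6) / 2
AKI = 195.8 / 2 = 97.90


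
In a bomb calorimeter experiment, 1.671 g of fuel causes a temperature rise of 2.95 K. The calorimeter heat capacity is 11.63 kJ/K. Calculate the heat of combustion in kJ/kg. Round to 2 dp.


Hc = C_cal * delta_T / m_fuel
Q_released = 11.63 * 2.95 = 34.3085 kJ
m_fuel = 1.671 g = 1.671/1000 kg = 0.001671 kg
Hc = 34.3085 / 0.001671 = 20531.72 kJ/kg


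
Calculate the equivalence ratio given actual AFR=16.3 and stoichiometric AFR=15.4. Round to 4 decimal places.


phi = AFR_stoich / AFR_actual
phi = 15.4 / 16.3 = 0.9448


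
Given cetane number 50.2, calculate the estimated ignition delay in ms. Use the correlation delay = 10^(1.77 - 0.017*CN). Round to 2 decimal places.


delay = 10^(1.77 - 0.017*CN)
Exponent = 1.77 - 0.017*50.2 = 0.9166
delay = 10^0.9166 = 8.25 ms


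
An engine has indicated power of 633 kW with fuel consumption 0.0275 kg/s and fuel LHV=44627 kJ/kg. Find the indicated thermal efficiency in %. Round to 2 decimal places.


eta_ith = (IP / (mf * LHV)) * 100
Denominator = 0.0275 * 44627 = 1227.2425 kW
eta_ith = (633 / 1227.2425) * 100 = 51.58%


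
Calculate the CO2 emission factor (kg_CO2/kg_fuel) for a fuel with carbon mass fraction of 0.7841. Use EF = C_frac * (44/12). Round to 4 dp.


EF = C_frac * (M_CO2 / M_C)
EF = 0.7841 * (44/12)
EF = 0.7841 * 3.666667 = 2.8750 kg_CO2/kg_fuel


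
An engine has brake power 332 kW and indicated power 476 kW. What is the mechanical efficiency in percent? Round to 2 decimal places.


eta_mech = (BP / IP) * 100
Ratio = 332 / 476 = 0.6975
eta_mech = 0.6975 * 100 = 69.75%


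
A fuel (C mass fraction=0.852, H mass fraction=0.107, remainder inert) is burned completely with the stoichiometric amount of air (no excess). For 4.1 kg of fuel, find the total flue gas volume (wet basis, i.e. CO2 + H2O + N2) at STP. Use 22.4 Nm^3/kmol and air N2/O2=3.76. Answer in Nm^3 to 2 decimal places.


Per kg fuel: CO2 = (C/12 kmol)*22.4 = (0.852/12)*22.4 = 1.59040 Nm^3
Per kg fuel: H2O = (H/2 kmol)*22.4 = (0.107/2)*22.4 = 1.19840 Nm^3
O2 needed per kg fuel = C/12 + H/4 = 0.852/12 + 0.107/4 = 0.09775000 kmol
Per kg fuel: N2 = O2*3.76*22.4 = 0.09775000*3.76*22.4 = 8.23290 Nm^3
Total per kg = 1.59040 + 1.19840 + 8.23290 = 11.02170 Nm^3
Total = 11.02170 * 4.1 = 45.19 Nm^3


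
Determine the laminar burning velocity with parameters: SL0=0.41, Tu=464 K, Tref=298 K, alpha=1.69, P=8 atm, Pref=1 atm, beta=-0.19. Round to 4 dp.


SL = SL0 * (Tu/Tref)^alpha * (P/Pref)^beta
T ratio = 464/298 = 1.55704698
(T ratio)^alpha = 1.55704698^1.69 = 2.113440
(P/Pref)^beta = 8^(-0.19) = 0.673617
SL = 0.41 * 2.113440 * 0.673617 = 0.5837 m/s


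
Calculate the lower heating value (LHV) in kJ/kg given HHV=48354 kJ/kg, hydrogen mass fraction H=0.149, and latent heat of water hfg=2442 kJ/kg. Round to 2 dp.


LHV = HHV - hfg * 9 * H
Water correction = 2442 * 9 * 0.149 = 3274.722 kJ/kg
LHV = 48354 - 3274.722 = 45079.28 kJ/kg


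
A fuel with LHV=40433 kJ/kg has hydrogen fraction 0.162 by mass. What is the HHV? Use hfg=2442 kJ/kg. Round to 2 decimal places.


HHV = LHV + hfg * 9 * H
Water addition = 2442 * 9 * 0.162 = 3560.436 kJ/kg
HHV = 40433 + 3560.436 = 43993.44 kJ/kg


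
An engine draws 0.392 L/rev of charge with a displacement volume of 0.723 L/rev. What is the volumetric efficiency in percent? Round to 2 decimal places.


eta_v = (V_actual / V_disp) * 100
Ratio = 0.392 / 0.723 = 0.5422
eta_v = 0.5422 * 100 = 54.22%


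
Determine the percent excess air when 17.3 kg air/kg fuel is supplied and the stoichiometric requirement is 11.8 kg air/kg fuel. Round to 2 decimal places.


Excess air = actual - stoichiometric = 17.3 - 11.8 = 5.50 kg/kg fuel
Excess air % = (excess / stoich) * 100 = (5.50 / 11.8) * 100 = 46.61%


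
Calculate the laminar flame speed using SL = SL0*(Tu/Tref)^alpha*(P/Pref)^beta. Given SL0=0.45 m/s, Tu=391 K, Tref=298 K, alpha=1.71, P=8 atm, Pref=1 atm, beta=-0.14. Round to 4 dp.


SL = SL0 * (Tu/Tref)^alpha * (P/Pref)^beta
T ratio = 391/298 = 1.31208054
(T ratio)^alpha = 1.31208054^1.71 = 1.591155
(P/Pref)^beta = 8^(-0.14) = 0.747425
SL = 0.45 * 1.591155 * 0.747425 = 0.5352 m/s


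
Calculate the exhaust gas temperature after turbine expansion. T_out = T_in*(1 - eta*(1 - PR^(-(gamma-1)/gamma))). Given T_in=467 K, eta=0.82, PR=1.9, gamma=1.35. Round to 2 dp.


T_out = T_in * (1 - eta * (1 - PR^(-(gamma-1)/gamma)))
Exponent = -(1.35-1)/1.35 = -0.25925926
PR^exp = 1.9^(-0.25925926) = 0.84670193
Factor = 1 - 0.82*(1 - 0.84670193) = 0.87429558
T_out = 467 * 0.87429558 = 408.30 K


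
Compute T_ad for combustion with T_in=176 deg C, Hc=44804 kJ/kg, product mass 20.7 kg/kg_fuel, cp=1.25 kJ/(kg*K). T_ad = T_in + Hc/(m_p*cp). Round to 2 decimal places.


T_ad = T_in + Hc / (m_p * cp)
Denominator = 20.7 * 1.25 = 25.8750
Temperature rise = 44804 / 25.8750 = 1731.56 K
T_ad = 176 + 1731.56 = 1907.56 deg C


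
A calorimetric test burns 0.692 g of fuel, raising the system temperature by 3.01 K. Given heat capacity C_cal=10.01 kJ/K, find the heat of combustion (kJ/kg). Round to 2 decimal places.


Hc = C_cal * delta_T / m_fuel
Q_released = 10.01 * 3.01 = 30.1301 kJ
m_fuel = 0.692 g = 0.692/1000 kg = 0.000692 kg
Hc = 30.1301 / 0.000692 = 43540.61 kJ/kg


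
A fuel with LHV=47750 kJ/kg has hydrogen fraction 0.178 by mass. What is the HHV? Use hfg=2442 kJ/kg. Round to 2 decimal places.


HHV = LHV + hfg * 9 * H
Water addition = 2442 * 9 * 0.178 = 3912.084 kJ/kg
HHV = 47750 + 3912.084 = 51662.08 kJ/kg


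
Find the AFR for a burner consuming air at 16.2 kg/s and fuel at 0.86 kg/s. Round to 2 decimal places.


AFR = m_air / m_fuel
AFR = 16.2 / 0.86 = 18.84


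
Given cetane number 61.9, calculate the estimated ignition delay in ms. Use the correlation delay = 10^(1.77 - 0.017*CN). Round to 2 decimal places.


delay = 10^(1.77 - 0.017*CN)
Exponent = 1.77 - 0.017*61.9 = 0.7177
delay = 10^0.7177 = 5.22 ms


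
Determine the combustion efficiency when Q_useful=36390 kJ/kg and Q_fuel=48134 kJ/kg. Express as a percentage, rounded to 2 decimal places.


Efficiency = (Q_useful / Q_fuel) * 100
Efficiency = (36390 / 48134) * 100
Efficiency = 0.7560 * 100 = 75.60%


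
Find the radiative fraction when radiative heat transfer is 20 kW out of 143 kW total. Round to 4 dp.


f_rad = Q_rad / Q_total
f_rad = 20 / 143 = 0.1399


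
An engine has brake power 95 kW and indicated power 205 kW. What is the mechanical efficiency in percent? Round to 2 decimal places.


eta_mech = (BP / IP) * 100
Ratio = 95 / 205 = 0.4634
eta_mech = 0.4634 * 100 = 46.34%


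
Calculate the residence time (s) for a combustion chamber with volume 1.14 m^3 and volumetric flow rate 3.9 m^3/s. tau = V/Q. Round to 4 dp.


tau = V / Q_flow
tau = 1.14 / 3.9 = 0.2923 s


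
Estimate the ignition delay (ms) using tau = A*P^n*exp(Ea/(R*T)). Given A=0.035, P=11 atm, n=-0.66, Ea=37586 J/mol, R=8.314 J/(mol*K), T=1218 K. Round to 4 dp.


tau = A * P^n * exp(Ea/(R*T))
P^n = 11^(-0.66) = 0.20543802
Ea/(R*T) = 37586/(8.314*1218) = 3.711665
exp(Ea/(R*T)) = 40.921895
tau = 0.035 * 0.20543802 * 40.921895 = 0.2942 ms


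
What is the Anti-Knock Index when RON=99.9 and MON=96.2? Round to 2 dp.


AKI = (RON + MON) / 2
AKI = (99.9 + 96.2) / 2
AKI = 196.1 / 2 = 98.05


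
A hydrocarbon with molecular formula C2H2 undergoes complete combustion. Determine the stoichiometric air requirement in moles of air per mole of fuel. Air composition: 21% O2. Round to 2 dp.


Balanced combustion: C2H2 + 2.5 O2 -> 2 CO2 + 1 H2O
O2 needed = C + H/4 = 2 + 2/4 = 2.50 moles
Air moles = O2 / 0.21 = 2.50 / 0.21 = 11.90 moles air


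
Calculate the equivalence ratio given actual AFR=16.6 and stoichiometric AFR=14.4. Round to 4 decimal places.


phi = AFR_stoich / AFR_actual
phi = 14.4 / 16.6 = 0.8675


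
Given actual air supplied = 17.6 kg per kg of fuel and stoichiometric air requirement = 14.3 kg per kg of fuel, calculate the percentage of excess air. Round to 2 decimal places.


Excess air = actual - stoichiometric = 17.6 - 14.3 = 3.30 kg/kg fuel
Excess air % = (excess / stoich) * 100 = (3.30 / 14.3) * 100 = 23.08%


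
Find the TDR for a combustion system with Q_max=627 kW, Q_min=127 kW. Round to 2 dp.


TDR = Q_max / Q_min
TDR = 627 / 127 = 4.94


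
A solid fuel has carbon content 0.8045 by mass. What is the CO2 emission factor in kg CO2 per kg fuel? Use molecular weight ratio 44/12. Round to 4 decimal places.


EF = C_frac * (M_CO2 / M_C)
EF = 0.8045 * (44/12)
EF = 0.8045 * 3.666667 = 2.9498 kg_CO2/kg_fuel


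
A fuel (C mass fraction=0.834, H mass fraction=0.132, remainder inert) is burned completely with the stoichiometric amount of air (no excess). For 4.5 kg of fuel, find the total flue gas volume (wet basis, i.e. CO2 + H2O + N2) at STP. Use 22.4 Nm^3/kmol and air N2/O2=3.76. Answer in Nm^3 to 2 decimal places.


Per kg fuel: CO2 = (C/12 kmol)*22.4 = (0.834/12)*22.4 = 1.55680 Nm^3
Per kg fuel: H2O = (H/2 kmol)*22.4 = (0.132/2)*22.4 = 1.47840 Nm^3
O2 needed per kg fuel = C/12 + H/4 = 0.834/12 + 0.132/4 = 0.10250000 kmol
Per kg fuel: N2 = O2*3.76*22.4 = 0.10250000*3.76*22.4 = 8.63296 Nm^3
Total per kg = 1.55680 + 1.47840 + 8.63296 = 11.66816 Nm^3
Total = 11.66816 * 4.5 = 52.51 Nm^3


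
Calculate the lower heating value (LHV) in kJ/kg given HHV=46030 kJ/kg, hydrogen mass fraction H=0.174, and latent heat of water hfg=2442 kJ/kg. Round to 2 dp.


LHV = HHV - hfg * 9 * H
Water correction = 2442 * 9 * 0.174 = 3824.172 kJ/kg
LHV = 46030 - 3824.172 = 42205.83 kJ/kg


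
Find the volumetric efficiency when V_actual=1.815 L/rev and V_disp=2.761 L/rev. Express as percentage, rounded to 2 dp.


eta_v = (V_actual / V_disp) * 100
Ratio = 1.815 / 2.761 = 0.6574
eta_v = 0.6574 * 100 = 65.74%


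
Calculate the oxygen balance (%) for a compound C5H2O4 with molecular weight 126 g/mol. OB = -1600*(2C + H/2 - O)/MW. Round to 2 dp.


OB = -1600 * (2C + H/2 - O) / MW
Inner = 2*5 + 2/2 - 4 = 7.00
OB = -1600 * 7.00 / 126 = -88.89%


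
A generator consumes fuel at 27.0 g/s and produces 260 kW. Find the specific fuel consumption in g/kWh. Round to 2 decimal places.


SFC = (mf / BP) * 3600
Rate = 27.0 / 260 = 0.103846 g/(s*kW)
SFC = 0.103846 * 3600 = 373.85 g/kWh


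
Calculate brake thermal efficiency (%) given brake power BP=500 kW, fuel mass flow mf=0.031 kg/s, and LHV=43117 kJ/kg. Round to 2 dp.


eta_BTE = (BP / (mf * LHV)) * 100
Denominator = 0.031 * 43117 = 1336.6270 kW
eta_BTE = (500 / 1336.6270) * 100 = 37.41%


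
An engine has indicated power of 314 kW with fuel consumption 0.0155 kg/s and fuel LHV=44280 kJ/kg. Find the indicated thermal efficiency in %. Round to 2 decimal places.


eta_ith = (IP / (mf * LHV)) * 100
Denominator = 0.0155 * 44280 = 686.3400 kW
eta_ith = (314 / 686.3400) * 100 = 45.75%


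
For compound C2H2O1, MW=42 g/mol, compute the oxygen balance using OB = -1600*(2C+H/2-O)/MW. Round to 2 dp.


OB = -1600 * (2C + H/2 - O) / MW
Inner = 2*2 + 2/2 - 1 = 4.00
OB = -1600 * 4.00 / 42 = -152.38%
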